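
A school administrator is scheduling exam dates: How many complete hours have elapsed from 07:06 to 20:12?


Start: 07:06
End: 20:12
Hour difference: 20 - 7 = 13 hours
Minute difference: 12 - 6 = 6 minutes
Total minutes: 786
Complete hours: 786 / 60 = 13 (remainder 6)

13


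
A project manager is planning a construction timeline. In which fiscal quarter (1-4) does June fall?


Month: June (month 6)
Q1: January-March (months 1-3)
Q2: April-June (months 4-6)
Q3: July-September (months 7-9)
Q4: October-December (months 10-12)
Month 6 falls in Q2

2


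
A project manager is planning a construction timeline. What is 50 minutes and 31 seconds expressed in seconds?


Minutes: 50
Extra seconds: 31
Seconds per minute: 60
Minutes to seconds: 50 x 60 = 3000
Total: 3000 + 31 = 3031

3031


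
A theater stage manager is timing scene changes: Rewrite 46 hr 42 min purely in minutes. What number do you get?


Hours: 46
Extra minutes: 42
Minutes per hour: 60
Hours to minutes: 46 x 60 = 2760
Total: 2760 + 42 = 2802

2802


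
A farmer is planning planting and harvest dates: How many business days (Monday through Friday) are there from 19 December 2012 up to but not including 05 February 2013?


Start: 2012-12-19 (Wednesday)
End (exclusive): 2013-02-05 (Tuesday)
Total calendar days: 48
Full weeks: 48 // 7 = 6 -> 30 weekdays
Remaining 6 days starting on Wednesday:
  Wed(w), Thu(w), Fri(w), Sat(-), Sun(-), Mon(w) -> 4 weekdays
Total business days: 30 + 4 = 34

34


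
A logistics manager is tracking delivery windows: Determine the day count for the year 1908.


Year: 1908
Check leap year rules:
Divisible by 4? Yes
Divisible by 100? No
1908 is a leap year
Days: 366

366


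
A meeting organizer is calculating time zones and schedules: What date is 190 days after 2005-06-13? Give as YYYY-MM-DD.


Start: 2005-06-13
Adding 190 days
Days remaining in June: 17
After June: 173 days still to add
July 2005: 31 days, 142 remaining
August 2005: 31 days, 111 remaining
September 2005: 30 days, 81 remaining
October 2005: 31 days, 50 remaining
Result: 2005-12-20

2005-12-20


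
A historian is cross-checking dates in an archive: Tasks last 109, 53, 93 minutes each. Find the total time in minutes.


Durations: 109, 53, 93
Running sum: 109
+ 53 = 162
+ 93 = 255
Total duration: 255 minutes
That is 4 hours and 15 minutes

255


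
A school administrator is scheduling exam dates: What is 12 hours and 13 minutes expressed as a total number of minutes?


Hours: 12
Minutes: 13
Convert hours to minutes: 12 x 60 = 720
Add remaining minutes: 720 + 13 = 733

733


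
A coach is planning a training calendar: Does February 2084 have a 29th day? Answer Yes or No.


Year: 2084
Divisible by 4? 2084 / 4 = 521.0 -> Yes
Divisible by 100? 2084 / 100 = 20.84 -> No
Divisible by 4 but not 100, so it IS a leap year

Yes


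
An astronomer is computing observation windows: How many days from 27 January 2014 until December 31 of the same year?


Start: January 27, 2014
End: December 31, 2014
Days left in January: 4
February: 28
March: 31
April: 30
May: 31
... plus remaining months
Sum of remaining months: 334
Total: 4 + 334 = 338

338


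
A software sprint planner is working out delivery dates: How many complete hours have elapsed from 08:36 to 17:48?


Start: 08:36
End: 17:48
Hour difference: 17 - 8 = 9 hours
Minute difference: 48 - 36 = 12 minutes
Total minutes: 552
Complete hours: 552 / 60 = 9 (remainder 12)

9


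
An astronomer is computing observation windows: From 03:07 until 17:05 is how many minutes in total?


Start time: 03:07 = 187 minutes from midnight
End time: 17:05 = 1025 minutes from midnight
Difference: 1025 - 187 = 838 minutes
That is 13 hours and 58 minutes

838


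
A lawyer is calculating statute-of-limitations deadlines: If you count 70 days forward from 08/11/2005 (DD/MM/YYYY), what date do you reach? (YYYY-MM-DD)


Start: 2005-11-08
Adding 70 days
Days remaining in November: 22
After November: 48 days still to add
December 2005: 31 days, 17 remaining
January 2006 has 31 days, need 17
Result: 2006-01-17

2006-01-17


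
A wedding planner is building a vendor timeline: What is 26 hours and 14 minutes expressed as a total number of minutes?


Hours: 26
Minutes: 14
Convert hours to minutes: 26 x 60 = 1560
Add remaining minutes: 1560 + 14 = 1574

1574


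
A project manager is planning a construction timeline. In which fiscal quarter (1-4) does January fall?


Month: January (month 1)
Q1: January-March (months 1-3)
Q2: April-June (months 4-6)
Q3: July-September (months 7-9)
Q4: October-December (months 10-12)
Month 1 falls in Q1

1


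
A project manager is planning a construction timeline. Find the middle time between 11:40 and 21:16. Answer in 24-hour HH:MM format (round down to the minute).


Start time: 11:40 = 700 minutes from midnight
End time: 21:16 = 1276 minutes from midnight
Sum: 700 + 1276 = 1976
Midpoint: 1976 / 2 = 988 minutes
Convert: 988 / 60 = 16 hours, 28 minutes
Result: 16:28

16:28


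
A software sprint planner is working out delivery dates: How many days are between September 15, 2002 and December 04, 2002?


Start date: 2002-09-15
End date: 2002-12-04
Sep 2002: +16 days
Oct 2002: +31 days
Nov 2002: +30 days
Dec 2002: +3 days
Total: 80 days

80


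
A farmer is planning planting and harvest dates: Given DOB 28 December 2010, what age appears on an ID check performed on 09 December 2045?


Birth: 2010-12-28
Reference: 2045-12-09
Year difference: 2045 - 2010 = 35
Has birthday (12-28) occurred by 12-09? No
Birthday not yet reached this year -> subtract 1
Age in full years: 34

34


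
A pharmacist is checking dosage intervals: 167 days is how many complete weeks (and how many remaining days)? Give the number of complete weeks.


Total days: 167
Days per week: 7
Division: 167 / 7 = 23 remainder 6
Complete weeks: 23
Remaining days: 6

23


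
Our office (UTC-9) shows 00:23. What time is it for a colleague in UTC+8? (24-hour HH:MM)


Local time: 00:23 at UTC-9 (offset -9h)
Target zone: UTC+8 (offset 8h)
Difference: 8 - (-9) = 17 hours
Calculation: 0 + (17) = 17
Result: 17:23

17:23


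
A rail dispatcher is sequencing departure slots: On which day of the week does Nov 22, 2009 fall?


Date: 2009-11-22
January 1, 2009 is a Thursday
Day of year: 326
Offset from Jan 1: 325 days
325 mod 7 = 3
Result: Sunday

Sunday


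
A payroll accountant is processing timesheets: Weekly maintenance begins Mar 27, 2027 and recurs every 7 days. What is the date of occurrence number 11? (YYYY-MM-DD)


First occurrence: 2027-03-27 (occurrence 1)
Each occurrence is 7 days after the previous.
Occurrence 11 is 10 weeks after the first.
10 weeks = 70 days
2027-03-27 + 70 days = 2027-06-05

2027-06-05


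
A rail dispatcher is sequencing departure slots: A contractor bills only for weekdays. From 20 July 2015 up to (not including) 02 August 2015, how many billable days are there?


Start: 2015-07-20 (Monday)
End (exclusive): 2015-08-02 (Sunday)
Total calendar days: 13
Full weeks: 13 // 7 = 1 -> 5 weekdays
Remaining 6 days starting on Monday:
  Mon(w), Tue(w), Wed(w), Thu(w), Fri(w), Sat(-) -> 5 weekdays
Total business days: 5 + 5 = 10

10


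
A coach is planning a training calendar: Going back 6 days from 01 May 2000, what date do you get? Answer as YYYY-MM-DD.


Start: 2000-05-01
Subtracting 6 days
Days already passed in May: 1
After going back through May: 5 more days to subtract
April 2000 has 30 days, need 5
Result: 2000-04-25

2000-04-25


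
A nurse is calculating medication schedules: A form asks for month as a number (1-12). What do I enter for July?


Calendar month order:
6. June
7. July <--
8. August
July is month number 7

7


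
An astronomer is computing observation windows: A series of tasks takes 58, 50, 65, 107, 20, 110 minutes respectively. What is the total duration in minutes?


Durations: 58, 50, 65, 107, 20, 110
Running sum: 58
+ 50 = 108
+ 65 = 173
+ 107 = 280
+ 20 = 300
+ 110 = 410
Total duration: 410 minutes
That is 6 hours and 50 minutes

410


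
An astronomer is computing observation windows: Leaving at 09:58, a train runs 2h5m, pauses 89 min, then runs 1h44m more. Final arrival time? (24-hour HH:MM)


Depart: 09:58
Leg 1: +125 min -> 12:03
Layover: +89 min -> 13:32
Leg 2: +104 min -> 15:16
Total travel: 318 minutes = 5h 18m
Arrival: 15:16

15:16


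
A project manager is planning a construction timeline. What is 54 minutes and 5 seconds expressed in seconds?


Minutes: 54
Extra seconds: 5
Seconds per minute: 60
Minutes to seconds: 54 x 60 = 3240
Total: 3240 + 5 = 3245

3245


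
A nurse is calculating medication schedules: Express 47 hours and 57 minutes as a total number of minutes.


Hours: 47
Extra minutes: 57
Minutes per hour: 60
Hours to minutes: 47 x 60 = 2820
Total: 2820 + 57 = 2877

2877


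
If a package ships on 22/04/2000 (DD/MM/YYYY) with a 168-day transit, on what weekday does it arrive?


Start: 2000-04-22 (Saturday)
Step 1 - find target date: add 168 days
  2000-04-22 + 168 days = 2000-10-07
Step 2 - day of week:
  168 mod 7 = 0
  Saturday + 0 days -> Saturday
Result: Saturday (2000-10-07)

Saturday


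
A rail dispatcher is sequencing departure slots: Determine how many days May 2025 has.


Month: May
Year: 2025
May is a 31-day month
Total: 31 days

31


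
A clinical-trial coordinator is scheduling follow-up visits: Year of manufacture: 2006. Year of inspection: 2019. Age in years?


Birth year: 2006
Current year: 2019
Age = current year - birth year
Age = 2019 - 2006 = 13

13


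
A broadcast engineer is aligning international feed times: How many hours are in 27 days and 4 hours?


Days: 27
Extra hours: 4
Hours per day: 24
Days to hours: 27 x 24 = 648
Total: 648 + 4 = 652

652


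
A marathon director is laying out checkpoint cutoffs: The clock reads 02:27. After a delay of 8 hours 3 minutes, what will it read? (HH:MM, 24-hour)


Start time: 02:27
Adding: 8 hours 3 minutes
Minutes: 27 + 3 = 30
Hours: 2 + 8 + 0 = 10
Result: 10:30

10:30


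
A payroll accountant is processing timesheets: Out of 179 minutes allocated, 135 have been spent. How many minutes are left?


Total budget: 179 minutes
Time used: 135 minutes
Remaining: 179 - 135 = 44 minutes
Percent used: 75.4%
Percent remaining: 24.6%

44


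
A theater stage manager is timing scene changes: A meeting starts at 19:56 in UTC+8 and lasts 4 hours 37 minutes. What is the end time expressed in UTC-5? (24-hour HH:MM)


Start: 19:56 in UTC+8
Step 1 - add duration:
  minutes: 56 + 37 = 93 (carry 1h)
  hours: 19 + 4 + 1 = 24
  end in UTC+8: 00:33
Step 2 - convert UTC+8 -> UTC-5:
  offset difference: -5 - (8) = -13 hours
  0 + (-13) = -13 -> mod 24 = 11
Result: 11:33 in UTC-5

11:33


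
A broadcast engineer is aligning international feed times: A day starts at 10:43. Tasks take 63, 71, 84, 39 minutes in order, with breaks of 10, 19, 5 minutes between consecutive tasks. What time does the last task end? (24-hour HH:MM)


Start: 10:43 = 643 min from midnight
  after task 1 (63 min): 11:46
  after break (10 min): 11:56
  after task 2 (71 min): 13:07
  after break (19 min): 13:26
  after task 3 (84 min): 14:50
  after break (5 min): 14:55
  after task 4 (39 min): 15:34
Total elapsed: 291 minutes
End time: 15:34

15:34


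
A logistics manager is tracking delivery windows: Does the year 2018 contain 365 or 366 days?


Year: 2018
Check leap year rules:
Divisible by 4? No
2018 is not a leap year
Days: 365

365


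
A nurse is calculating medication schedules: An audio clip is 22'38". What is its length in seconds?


Minutes: 22
Seconds: 38
Convert minutes to seconds: 22 x 60 = 1320
Add remaining seconds: 1320 + 38 = 1358

1358


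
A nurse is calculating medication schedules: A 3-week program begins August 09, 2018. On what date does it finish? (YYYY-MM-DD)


Start: 2018-08-09
Weeks to add: 3
Convert to days: 3 x 7 = 21 days
Add 21 days to 2018-08-09
Result: 2018-08-30

2018-08-30


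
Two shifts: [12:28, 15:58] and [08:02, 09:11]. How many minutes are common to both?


Interval A: [748, 958] minutes from midnight
Interval B: [482, 551] minutes from midnight
Overlap start = max(748, 482) = 748
Overlap end = min(958, 551) = 551
End <= start, so the intervals do not overlap: 0 minutes

0


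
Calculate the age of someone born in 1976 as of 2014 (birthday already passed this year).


Birth year: 1976
Current year: 2014
Age = current year - birth year
Age = 2014 - 1976 = 38

38


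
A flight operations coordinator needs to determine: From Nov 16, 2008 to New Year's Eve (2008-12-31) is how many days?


Start: November 16, 2008
End: December 31, 2008
Days left in November: 14
December: 31
Sum of remaining months: 31
Total: 14 + 31 = 45

45


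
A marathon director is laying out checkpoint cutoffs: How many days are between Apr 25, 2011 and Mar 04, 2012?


Start date: 2011-04-25
End date: 2012-03-04
Apr 2011: +6 days
May 2011: +31 days
Jun 2011: +30 days
... (9 more months)
Total: 314 days

314


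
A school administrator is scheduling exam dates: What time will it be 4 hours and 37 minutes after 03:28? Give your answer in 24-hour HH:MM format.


Start time: 03:28
Adding: 4 hours 37 minutes
Minutes: 28 + 37 = 65
Minute overflow: 65 >= 60, so carry 1 hour, minutes = 5
Hours: 3 + 4 + 1 = 8
Result: 08:05

08:05


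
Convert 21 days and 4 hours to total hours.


Days: 21
Extra hours: 4
Hours per day: 24
Days to hours: 21 x 24 = 504
Total: 504 + 4 = 508

508


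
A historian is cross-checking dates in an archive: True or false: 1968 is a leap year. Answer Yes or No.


Year: 1968
Divisible by 4? 1968 / 4 = 492.0 -> Yes
Divisible by 100? 1968 / 100 = 19.68 -> No
Divisible by 4 but not 100, so it IS a leap year

Yes


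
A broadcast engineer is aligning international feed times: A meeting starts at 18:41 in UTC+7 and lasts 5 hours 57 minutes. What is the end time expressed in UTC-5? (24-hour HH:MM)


Start: 18:41 in UTC+7
Step 1 - add duration:
  minutes: 41 + 57 = 98 (carry 1h)
  hours: 18 + 5 + 1 = 24
  end in UTC+7: 00:38
Step 2 - convert UTC+7 -> UTC-5:
  offset difference: -5 - (7) = -12 hours
  0 + (-12) = -12 -> mod 24 = 12
Result: 12:38 in UTC-5

12:38


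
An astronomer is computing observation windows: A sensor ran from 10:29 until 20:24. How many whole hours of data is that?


Start: 10:29
End: 20:24
Hour difference: 20 - 10 = 10 hours
Minute difference: 24 - 29 = -5 minutes
Total minutes: 595
Complete hours: 595 / 60 = 9 (remainder 55)

9


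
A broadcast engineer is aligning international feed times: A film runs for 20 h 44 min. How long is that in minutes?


Hours: 20
Minutes: 44
Convert hours to minutes: 20 x 60 = 1200
Add remaining minutes: 1200 + 44 = 1244

1244


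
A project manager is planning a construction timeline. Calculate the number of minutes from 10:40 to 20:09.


Start time: 10:40 = 640 minutes from midnight
End time: 20:09 = 1209 minutes from midnight
Difference: 1209 - 640 = 569 minutes
That is 9 hours and 29 minutes

569


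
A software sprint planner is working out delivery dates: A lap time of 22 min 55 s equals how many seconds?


Minutes: 22
Seconds: 55
Convert minutes to seconds: 22 x 60 = 1320
Add remaining seconds: 1320 + 55 = 1375

1375


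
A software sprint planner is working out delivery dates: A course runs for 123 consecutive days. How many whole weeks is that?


Total days: 123
Days per week: 7
Division: 123 / 7 = 17 remainder 4
Complete weeks: 17
Remaining days: 4

17


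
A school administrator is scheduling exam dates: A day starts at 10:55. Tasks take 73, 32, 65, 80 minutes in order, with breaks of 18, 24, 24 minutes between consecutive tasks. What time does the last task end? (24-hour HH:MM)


Start: 10:55 = 655 min from midnight
  after task 1 (73 min): 12:08
  after break (18 min): 12:26
  after task 2 (32 min): 12:58
  after break (24 min): 13:22
  after task 3 (65 min): 14:27
  after break (24 min): 14:51
  after task 4 (80 min): 16:11
Total elapsed: 316 minutes
End time: 16:11

16:11


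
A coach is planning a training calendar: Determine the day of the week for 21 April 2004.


Date: 2004-04-21
January 1, 2004 is a Thursday
Day of year: 112
Offset from Jan 1: 111 days
111 mod 7 = 6
Result: Wednesday

Wednesday


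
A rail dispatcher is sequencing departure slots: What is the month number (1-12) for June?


Calendar month order:
5. May
6. June <--
7. July
June is month number 6

6


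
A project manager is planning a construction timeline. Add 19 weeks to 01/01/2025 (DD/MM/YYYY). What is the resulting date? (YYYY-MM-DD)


Start: 2025-01-01
Weeks to add: 19
Convert to days: 19 x 7 = 133 days
Add 133 days to 2025-01-01
Result: 2025-05-14

2025-05-14


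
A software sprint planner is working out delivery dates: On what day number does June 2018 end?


Month: June
Year: 2018
June is a 30-day month
Total: 30 days

30


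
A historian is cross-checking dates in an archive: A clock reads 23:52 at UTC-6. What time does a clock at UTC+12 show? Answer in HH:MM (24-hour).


Local time: 23:52 at UTC-6 (offset -6h)
Target zone: UTC+12 (offset 12h)
Difference: 12 - (-6) = 18 hours
Calculation: 23 + (18) = 41
Wraparound: (41) mod 24 = 17
Result: 17:52

17:52


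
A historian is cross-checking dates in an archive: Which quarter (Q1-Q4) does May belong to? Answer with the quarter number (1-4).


Month: May (month 5)
Q1: January-March (months 1-3)
Q2: April-June (months 4-6)
Q3: July-September (months 7-9)
Q4: October-December (months 10-12)
Month 5 falls in Q2

2


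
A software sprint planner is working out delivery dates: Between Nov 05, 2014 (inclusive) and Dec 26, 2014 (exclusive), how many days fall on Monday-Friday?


Start: 2014-11-05 (Wednesday)
End (exclusive): 2014-12-26 (Friday)
Total calendar days: 51
Full weeks: 51 // 7 = 7 -> 35 weekdays
Remaining 2 days starting on Wednesday:
  Wed(w), Thu(w) -> 2 weekdays
Total business days: 35 + 2 = 37

37


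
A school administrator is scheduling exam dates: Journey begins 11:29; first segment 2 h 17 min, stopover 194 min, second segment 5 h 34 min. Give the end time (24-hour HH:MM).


Depart: 11:29
Leg 1: +137 min -> 13:46
Layover: +194 min -> 17:00
Leg 2: +334 min -> 22:34
Total travel: 665 minutes = 11h 5m
Arrival: 22:34

22:34


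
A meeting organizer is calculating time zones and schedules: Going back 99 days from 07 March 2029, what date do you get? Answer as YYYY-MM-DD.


Start: 2029-03-07
Subtracting 99 days
Days already passed in March: 7
After going back through March: 92 more days to subtract
February 2029: 28 days, 64 remaining
January 2029: 31 days, 33 remaining
December 2028: 31 days, 2 remaining
November 2028 has 30 days, need 2
Result: 2028-11-28

2028-11-28


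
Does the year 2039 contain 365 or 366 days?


Year: 2039
Check leap year rules:
Divisible by 4? No
2039 is not a leap year
Days: 365

365


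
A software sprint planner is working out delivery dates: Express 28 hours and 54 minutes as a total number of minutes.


Hours: 28
Extra minutes: 54
Minutes per hour: 60
Hours to minutes: 28 x 60 = 1680
Total: 1680 + 54 = 1734

1734


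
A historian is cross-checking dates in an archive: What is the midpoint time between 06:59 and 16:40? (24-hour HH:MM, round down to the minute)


Start time: 06:59 = 419 minutes from midnight
End time: 16:40 = 1000 minutes from midnight
Sum: 419 + 1000 = 1419
Midpoint: 1419 / 2 = 709 minutes
Convert: 709 / 60 = 11 hours, 49 minutes
Result: 11:49

11:49


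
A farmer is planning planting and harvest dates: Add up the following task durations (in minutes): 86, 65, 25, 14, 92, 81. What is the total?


Durations: 86, 65, 25, 14, 92, 81
Running sum: 86
+ 65 = 151
+ 25 = 176
+ 14 = 190
+ 92 = 282
+ 81 = 363
Total duration: 363 minutes
That is 6 hours and 3 minutes

363


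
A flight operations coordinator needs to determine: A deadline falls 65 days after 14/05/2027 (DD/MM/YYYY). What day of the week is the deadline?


Start: 2027-05-14 (Friday)
Step 1 - find target date: add 65 days
  2027-05-14 + 65 days = 2027-07-18
Step 2 - day of week:
  65 mod 7 = 2
  Friday + 2 days -> Sunday
Result: Sunday (2027-07-18)

Sunday


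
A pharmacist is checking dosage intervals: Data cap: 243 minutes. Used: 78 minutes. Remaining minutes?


Total budget: 243 minutes
Time used: 78 minutes
Remaining: 243 - 78 = 165 minutes
Percent used: 32.1%
Percent remaining: 67.9%

165


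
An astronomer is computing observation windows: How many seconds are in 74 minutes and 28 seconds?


Minutes: 74
Extra seconds: 28
Seconds per minute: 60
Minutes to seconds: 74 x 60 = 4440
Total: 4440 + 28 = 4468

4468


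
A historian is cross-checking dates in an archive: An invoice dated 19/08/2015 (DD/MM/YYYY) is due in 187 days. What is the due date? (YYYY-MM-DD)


Start: 2015-08-19
Adding 187 days
Days remaining in August: 12
After August: 175 days still to add
September 2015: 30 days, 145 remaining
October 2015: 31 days, 114 remaining
November 2015: 30 days, 84 remaining
December 2015: 31 days, 53 remaining
Result: 2016-02-22

2016-02-22


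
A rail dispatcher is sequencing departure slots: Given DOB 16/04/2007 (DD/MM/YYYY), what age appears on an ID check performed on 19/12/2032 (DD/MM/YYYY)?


Birth: 2007-04-16
Reference: 2032-12-19
Year difference: 2032 - 2007 = 25
Has birthday (04-16) occurred by 12-19? Yes
Age in full years: 25

25


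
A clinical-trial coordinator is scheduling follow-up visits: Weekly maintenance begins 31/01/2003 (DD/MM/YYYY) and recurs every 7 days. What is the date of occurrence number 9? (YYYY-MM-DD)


First occurrence: 2003-01-31 (occurrence 1)
Each occurrence is 7 days after the previous.
Occurrence 9 is 8 weeks after the first.
8 weeks = 56 days
2003-01-31 + 56 days = 2003-03-28

2003-03-28


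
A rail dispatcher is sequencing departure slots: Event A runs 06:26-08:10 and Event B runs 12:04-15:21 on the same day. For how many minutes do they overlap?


Interval A: [386, 490] minutes from midnight
Interval B: [724, 921] minutes from midnight
Overlap start = max(386, 724) = 724
Overlap end = min(490, 921) = 490
End <= start, so the intervals do not overlap: 0 minutes

0


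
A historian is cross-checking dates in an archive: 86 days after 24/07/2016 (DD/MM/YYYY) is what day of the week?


Start: 2016-07-24 (Sunday)
Step 1 - find target date: add 86 days
  2016-07-24 + 86 days = 2016-10-18
Step 2 - day of week:
  86 mod 7 = 2
  Sunday + 2 days -> Tuesday
Result: Tuesday (2016-10-18)

Tuesday


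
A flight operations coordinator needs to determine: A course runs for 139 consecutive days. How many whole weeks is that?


Total days: 139
Days per week: 7
Division: 139 / 7 = 19 remainder 6
Complete weeks: 19
Remaining days: 6

19


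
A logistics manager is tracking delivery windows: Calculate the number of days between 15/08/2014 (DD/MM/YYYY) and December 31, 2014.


Start: August 15, 2014
End: December 31, 2014
Days left in August: 16
September: 30
October: 31
November: 30
December: 31
Sum of remaining months: 122
Total: 16 + 122 = 138

138


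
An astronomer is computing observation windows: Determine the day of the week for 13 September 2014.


Date: 2014-09-13
January 1, 2014 is a Wednesday
Day of year: 256
Offset from Jan 1: 255 days
255 mod 7 = 3
Result: Saturday

Saturday


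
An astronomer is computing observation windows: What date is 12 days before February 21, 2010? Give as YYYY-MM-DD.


Start: 2010-02-21
Subtracting 12 days
Days already passed in February: 21
Result: 2010-02-09

2010-02-09


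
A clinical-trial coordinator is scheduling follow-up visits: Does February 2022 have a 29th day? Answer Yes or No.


Year: 2022
Divisible by 4? 2022 / 4 = 505.5 -> No
Not divisible by 4, so NOT a leap year

No


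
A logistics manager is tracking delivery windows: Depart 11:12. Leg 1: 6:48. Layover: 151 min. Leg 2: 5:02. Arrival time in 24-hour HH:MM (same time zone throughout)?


Depart: 11:12
Leg 1: +408 min -> 18:00
Layover: +151 min -> 20:31
Leg 2: +302 min -> 01:33
Total travel: 861 minutes = 14h 21m
Arrival: 01:33

01:33


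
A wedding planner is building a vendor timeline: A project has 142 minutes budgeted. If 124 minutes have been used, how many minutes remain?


Total budget: 142 minutes
Time used: 124 minutes
Remaining: 142 - 124 = 18 minutes
Percent used: 87.3%
Percent remaining: 12.7%

18


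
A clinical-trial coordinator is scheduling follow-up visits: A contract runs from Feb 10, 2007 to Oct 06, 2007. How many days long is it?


Start date: 2007-02-10
End date: 2007-10-06
Feb 2007: +19 days
Mar 2007: +31 days
Apr 2007: +30 days
... (6 more months)
Total: 238 days

238


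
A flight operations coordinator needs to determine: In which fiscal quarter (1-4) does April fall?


Month: April (month 4)
Q1: January-March (months 1-3)
Q2: April-June (months 4-6)
Q3: July-September (months 7-9)
Q4: October-December (months 10-12)
Month 4 falls in Q2

2


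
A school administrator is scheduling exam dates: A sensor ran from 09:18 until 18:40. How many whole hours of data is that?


Start: 09:18
End: 18:40
Hour difference: 18 - 9 = 9 hours
Minute difference: 40 - 18 = 22 minutes
Total minutes: 562
Complete hours: 562 / 60 = 9 (remainder 22)

9


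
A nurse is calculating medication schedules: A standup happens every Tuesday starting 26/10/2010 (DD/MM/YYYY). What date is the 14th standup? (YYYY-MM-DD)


First occurrence: 2010-10-26 (occurrence 1)
Each occurrence is 7 days after the previous.
Occurrence 14 is 13 weeks after the first.
13 weeks = 91 days
2010-10-26 + 91 days = 2011-01-25

2011-01-25


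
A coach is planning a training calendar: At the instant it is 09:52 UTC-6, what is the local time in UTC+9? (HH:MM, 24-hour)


Local time: 09:52 at UTC-6 (offset -6h)
Target zone: UTC+9 (offset 9h)
Difference: 9 - (-6) = 15 hours
Calculation: 9 + (15) = 24
Wraparound: (24) mod 24 = 0
Result: 00:52

00:52


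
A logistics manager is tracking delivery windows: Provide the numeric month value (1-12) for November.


Calendar month order:
10. October
11. November <--
12. December
November is month number 11

11


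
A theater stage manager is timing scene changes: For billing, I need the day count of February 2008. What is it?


Month: February
Year: 2008
2008 is a leap year
February has 29 days
Total: 29 days

29


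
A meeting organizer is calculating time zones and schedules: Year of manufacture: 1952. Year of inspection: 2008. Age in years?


Birth year: 1952
Current year: 2008
Age = current year - birth year
Age = 2008 - 1952 = 56

56


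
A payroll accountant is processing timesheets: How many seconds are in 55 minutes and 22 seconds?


Minutes: 55
Extra seconds: 22
Seconds per minute: 60
Minutes to seconds: 55 x 60 = 3300
Total: 3300 + 22 = 3322

3322


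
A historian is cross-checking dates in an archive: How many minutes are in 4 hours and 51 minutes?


Hours: 4
Extra minutes: 51
Minutes per hour: 60
Hours to minutes: 4 x 60 = 240
Total: 240 + 51 = 291

291


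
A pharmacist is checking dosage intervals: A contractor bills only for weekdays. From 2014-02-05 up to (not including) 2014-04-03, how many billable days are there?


Start: 2014-02-05 (Wednesday)
End (exclusive): 2014-04-03 (Thursday)
Total calendar days: 57
Full weeks: 57 // 7 = 8 -> 40 weekdays
Remaining 1 days starting on Wednesday:
  Wed(w) -> 1 weekdays
Total business days: 40 + 1 = 41

41


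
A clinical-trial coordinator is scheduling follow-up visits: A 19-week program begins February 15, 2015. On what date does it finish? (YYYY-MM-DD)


Start: 2015-02-15
Weeks to add: 19
Convert to days: 19 x 7 = 133 days
Add 133 days to 2015-02-15
Result: 2015-06-28

2015-06-28


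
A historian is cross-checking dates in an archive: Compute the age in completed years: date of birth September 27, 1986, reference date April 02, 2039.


Birth: 1986-09-27
Reference: 2039-04-02
Year difference: 2039 - 1986 = 53
Has birthday (09-27) occurred by 04-02? No
Birthday not yet reached this year -> subtract 1
Age in full years: 52

52


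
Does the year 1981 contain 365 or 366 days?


Year: 1981
Check leap year rules:
Divisible by 4? No
1981 is not a leap year
Days: 365

365


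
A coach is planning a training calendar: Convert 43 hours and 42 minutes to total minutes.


Hours: 43
Minutes: 42
Convert hours to minutes: 43 x 60 = 2580
Add remaining minutes: 2580 + 42 = 2622

2622


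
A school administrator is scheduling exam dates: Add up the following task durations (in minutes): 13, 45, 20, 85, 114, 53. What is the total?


Durations: 13, 45, 20, 85, 114, 53
Running sum: 13
+ 45 = 58
+ 20 = 78
+ 85 = 163
+ 114 = 277
+ 53 = 330
Total duration: 330 minutes
That is 5 hours and 30 minutes

330


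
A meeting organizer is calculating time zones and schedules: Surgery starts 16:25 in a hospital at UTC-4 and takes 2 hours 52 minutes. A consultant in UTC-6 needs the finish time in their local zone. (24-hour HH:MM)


Start: 16:25 in UTC-4
Step 1 - add duration:
  minutes: 25 + 52 = 77 (carry 1h)
  hours: 16 + 2 + 1 = 19
  end in UTC-4: 19:17
Step 2 - convert UTC-4 -> UTC-6:
  offset difference: -6 - (-4) = -2 hours
  19 + (-2) = 17 -> mod 24 = 17
Result: 17:17 in UTC-6

17:17


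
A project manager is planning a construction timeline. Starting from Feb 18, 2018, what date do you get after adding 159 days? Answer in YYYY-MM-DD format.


Start: 2018-02-18
Adding 159 days
Days remaining in February: 10
After February: 149 days still to add
March 2018: 31 days, 118 remaining
April 2018: 30 days, 88 remaining
May 2018: 31 days, 57 remaining
June 2018: 30 days, 27 remaining
Result: 2018-07-27

2018-07-27


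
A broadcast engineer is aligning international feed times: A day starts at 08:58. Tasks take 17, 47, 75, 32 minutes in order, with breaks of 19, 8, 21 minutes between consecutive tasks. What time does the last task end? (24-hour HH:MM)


Start: 08:58 = 538 min from midnight
  after task 1 (17 min): 09:15
  after break (19 min): 09:34
  after task 2 (47 min): 10:21
  after break (8 min): 10:29
  after task 3 (75 min): 11:44
  after break (21 min): 12:05
  after task 4 (32 min): 12:37
Total elapsed: 219 minutes
End time: 12:37

12:37


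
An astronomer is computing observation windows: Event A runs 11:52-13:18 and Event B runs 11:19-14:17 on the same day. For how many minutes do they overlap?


Interval A: [712, 798] minutes from midnight
Interval B: [679, 857] minutes from midnight
Overlap start = max(712, 679) = 712
Overlap end = min(798, 857) = 798
Overlap = 798 - 712 = 86 minutes

86


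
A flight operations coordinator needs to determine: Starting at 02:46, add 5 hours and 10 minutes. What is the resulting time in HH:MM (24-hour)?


Start time: 02:46
Adding: 5 hours 10 minutes
Minutes: 46 + 10 = 56
Hours: 2 + 5 + 0 = 7
Result: 07:56

07:56


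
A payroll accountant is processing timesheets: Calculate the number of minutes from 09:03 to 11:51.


Start time: 09:03 = 543 minutes from midnight
End time: 11:51 = 711 minutes from midnight
Difference: 711 - 543 = 168 minutes
That is 2 hours and 48 minutes

168


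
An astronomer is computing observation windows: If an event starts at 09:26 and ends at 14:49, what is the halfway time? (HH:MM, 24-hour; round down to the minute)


Start time: 09:26 = 566 minutes from midnight
End time: 14:49 = 889 minutes from midnight
Sum: 566 + 889 = 1455
Midpoint: 1455 / 2 = 727 minutes
Convert: 727 / 60 = 12 hours, 7 minutes
Result: 12:07

12:07


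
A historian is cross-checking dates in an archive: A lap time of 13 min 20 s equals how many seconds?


Minutes: 13
Seconds: 20
Convert minutes to seconds: 13 x 60 = 780
Add remaining seconds: 780 + 20 = 800

800


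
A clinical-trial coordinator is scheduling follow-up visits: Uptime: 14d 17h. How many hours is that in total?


Days: 14
Extra hours: 17
Hours per day: 24
Days to hours: 14 x 24 = 336
Total: 336 + 17 = 353

353


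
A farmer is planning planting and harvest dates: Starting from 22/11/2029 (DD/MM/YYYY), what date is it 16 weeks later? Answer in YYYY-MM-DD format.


Start: 2029-11-22
Weeks to add: 16
Convert to days: 16 x 7 = 112 days
Add 112 days to 2029-11-22
Result: 2030-03-14

2030-03-14


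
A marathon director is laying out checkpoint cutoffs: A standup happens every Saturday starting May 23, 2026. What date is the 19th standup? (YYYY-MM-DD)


First occurrence: 2026-05-23 (occurrence 1)
Each occurrence is 7 days after the previous.
Occurrence 19 is 18 weeks after the first.
18 weeks = 126 days
2026-05-23 + 126 days = 2026-09-26

2026-09-26


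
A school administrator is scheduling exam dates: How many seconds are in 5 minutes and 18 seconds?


Minutes: 5
Seconds: 18
Convert minutes to seconds: 5 x 60 = 300
Add remaining seconds: 300 + 18 = 318

318


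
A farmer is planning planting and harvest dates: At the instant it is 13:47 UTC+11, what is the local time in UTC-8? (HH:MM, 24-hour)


Local time: 13:47 at UTC+11 (offset 11h)
Target zone: UTC-8 (offset -8h)
Difference: -8 - (11) = -19 hours
Calculation: 13 + (-19) = -6
Wraparound: (-6) mod 24 = 18
Result: 18:47

18:47


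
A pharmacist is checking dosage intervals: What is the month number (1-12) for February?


Calendar month order:
1. January
2. February <--
3. March
February is month number 2

2


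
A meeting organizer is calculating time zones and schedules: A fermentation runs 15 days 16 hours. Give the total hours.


Days: 15
Extra hours: 16
Hours per day: 24
Days to hours: 15 x 24 = 360
Total: 360 + 16 = 376

376


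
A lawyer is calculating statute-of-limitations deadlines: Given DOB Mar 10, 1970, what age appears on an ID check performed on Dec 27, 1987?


Birth: 1970-03-10
Reference: 1987-12-27
Year difference: 1987 - 1970 = 17
Has birthday (03-10) occurred by 12-27? Yes
Age in full years: 17

17


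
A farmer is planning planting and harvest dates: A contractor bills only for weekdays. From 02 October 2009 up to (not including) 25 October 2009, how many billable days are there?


Start: 2009-10-02 (Friday)
End (exclusive): 2009-10-25 (Sunday)
Total calendar days: 23
Full weeks: 23 // 7 = 3 -> 15 weekdays
Remaining 2 days starting on Friday:
  Fri(w), Sat(-) -> 1 weekdays
Total business days: 15 + 1 = 16

16


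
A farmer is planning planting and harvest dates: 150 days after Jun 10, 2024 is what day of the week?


Start: 2024-06-10 (Monday)
Step 1 - find target date: add 150 days
  2024-06-10 + 150 days = 2024-11-07
Step 2 - day of week:
  150 mod 7 = 3
  Monday + 3 days -> Thursday
Result: Thursday (2024-11-07)

Thursday


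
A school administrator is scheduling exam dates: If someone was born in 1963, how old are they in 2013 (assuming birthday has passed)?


Birth year: 1963
Current year: 2013
Age = current year - birth year
Age = 2013 - 1963 = 50

50


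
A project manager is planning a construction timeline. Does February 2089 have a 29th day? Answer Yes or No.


Year: 2089
Divisible by 4? 2089 / 4 = 522.25 -> No
Not divisible by 4, so NOT a leap year

No


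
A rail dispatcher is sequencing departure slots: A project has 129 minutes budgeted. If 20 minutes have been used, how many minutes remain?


Total budget: 129 minutes
Time used: 20 minutes
Remaining: 129 - 20 = 109 minutes
Percent used: 15.5%
Percent remaining: 84.5%

109


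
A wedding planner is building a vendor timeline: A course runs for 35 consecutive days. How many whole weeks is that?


Total days: 35
Days per week: 7
Division: 35 / 7 = 5 remainder 0
Complete weeks: 5
Remaining days: 0

5


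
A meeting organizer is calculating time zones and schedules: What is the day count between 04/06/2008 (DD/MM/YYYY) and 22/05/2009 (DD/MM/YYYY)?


Start date: 2008-06-04
End date: 2009-05-22
Jun 2008: +27 days
Jul 2008: +31 days
Aug 2008: +31 days
... (9 more months)
Total: 352 days

352


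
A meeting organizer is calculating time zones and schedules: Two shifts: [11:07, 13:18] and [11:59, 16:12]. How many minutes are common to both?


Interval A: [667, 798] minutes from midnight
Interval B: [719, 972] minutes from midnight
Overlap start = max(667, 719) = 719
Overlap end = min(798, 972) = 798
Overlap = 798 - 719 = 79 minutes

79


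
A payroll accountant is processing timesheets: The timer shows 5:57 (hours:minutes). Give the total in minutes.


Hours: 5
Minutes: 57
Convert hours to minutes: 5 x 60 = 300
Add remaining minutes: 300 + 57 = 357

357


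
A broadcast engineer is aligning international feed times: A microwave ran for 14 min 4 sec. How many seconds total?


Minutes: 14
Extra seconds: 4
Seconds per minute: 60
Minutes to seconds: 14 x 60 = 840
Total: 840 + 4 = 844

844


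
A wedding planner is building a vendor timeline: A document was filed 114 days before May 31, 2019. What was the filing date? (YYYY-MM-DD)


Start: 2019-05-31
Subtracting 114 days
Days already passed in May: 31
After going back through May: 83 more days to subtract
April 2019: 30 days, 53 remaining
March 2019: 31 days, 22 remaining
February 2019 has 28 days, need 22
Result: 2019-02-06

2019-02-06


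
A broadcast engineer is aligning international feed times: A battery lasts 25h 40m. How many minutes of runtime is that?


Hours: 25
Extra minutes: 40
Minutes per hour: 60
Hours to minutes: 25 x 60 = 1500
Total: 1500 + 40 = 1540

1540


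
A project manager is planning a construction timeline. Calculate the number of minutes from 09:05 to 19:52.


Start time: 09:05 = 545 minutes from midnight
End time: 19:52 = 1192 minutes from midnight
Difference: 1192 - 545 = 647 minutes
That is 10 hours and 47 minutes

647


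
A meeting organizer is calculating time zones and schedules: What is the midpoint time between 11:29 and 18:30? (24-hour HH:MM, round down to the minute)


Start time: 11:29 = 689 minutes from midnight
End time: 18:30 = 1110 minutes from midnight
Sum: 689 + 1110 = 1799
Midpoint: 1799 / 2 = 899 minutes
Convert: 899 / 60 = 14 hours, 59 minutes
Result: 14:59

14:59


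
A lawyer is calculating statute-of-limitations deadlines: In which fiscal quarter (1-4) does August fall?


Month: August (month 8)
Q1: January-March (months 1-3)
Q2: April-June (months 4-6)
Q3: July-September (months 7-9)
Q4: October-December (months 10-12)
Month 8 falls in Q3

3


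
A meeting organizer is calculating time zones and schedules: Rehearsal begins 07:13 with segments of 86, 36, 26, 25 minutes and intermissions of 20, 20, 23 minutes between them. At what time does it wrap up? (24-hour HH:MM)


Start: 07:13 = 433 min from midnight
  after task 1 (86 min): 08:39
  after break (20 min): 08:59
  after task 2 (36 min): 09:35
  after break (20 min): 09:55
  after task 3 (26 min): 10:21
  after break (23 min): 10:44
  after task 4 (25 min): 11:09
Total elapsed: 236 minutes
End time: 11:09

11:09


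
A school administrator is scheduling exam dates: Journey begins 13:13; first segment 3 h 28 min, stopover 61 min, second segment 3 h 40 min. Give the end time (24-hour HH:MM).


Depart: 13:13
Leg 1: +208 min -> 16:41
Layover: +61 min -> 17:42
Leg 2: +220 min -> 21:22
Total travel: 489 minutes = 8h 9m
Arrival: 21:22

21:22


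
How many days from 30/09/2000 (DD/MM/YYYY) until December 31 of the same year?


Start: September 30, 2000
End: December 31, 2000
Days left in September: 0
October: 31
November: 30
December: 31
Sum of remaining months: 92
Total: 0 + 92 = 92

92


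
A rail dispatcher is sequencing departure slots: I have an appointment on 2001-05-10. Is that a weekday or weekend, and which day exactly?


Date: 2001-05-10
January 1, 2001 is a Monday
Day of year: 130
Offset from Jan 1: 129 days
129 mod 7 = 3
Result: Thursday

Thursday
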